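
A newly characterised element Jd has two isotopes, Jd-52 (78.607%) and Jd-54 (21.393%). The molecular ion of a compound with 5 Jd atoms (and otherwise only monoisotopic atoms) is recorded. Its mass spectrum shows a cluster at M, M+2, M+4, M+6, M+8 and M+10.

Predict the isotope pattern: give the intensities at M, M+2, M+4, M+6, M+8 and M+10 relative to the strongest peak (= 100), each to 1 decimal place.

73.5 : 100.0 : 54.4 : 14.8 : 2.0 : 0.1

The 5 Jd atoms are independent, so intensities follow the terms of (0.78607 + 0.21393)^5.
P(M) = 0.78607^5 = 0.300128
P(M+2) = 5 × 0.78607^4 × 0.21393^1 = 0.408401
P(M+4) = 10 × 0.78607^3 × 0.21393^2 = 0.222294
P(M+6) = 10 × 0.78607^2 × 0.21393^3 = 0.060498
P(M+8) = 5 × 0.78607^1 × 0.21393^4 = 0.008232
P(M+10) = 0.21393^5 = 0.000448
The M+2 peak is largest (0.408401); scaling to 100 gives 73.5 : 100.0 : 54.4 : 14.8 : 2.0 : 0.1.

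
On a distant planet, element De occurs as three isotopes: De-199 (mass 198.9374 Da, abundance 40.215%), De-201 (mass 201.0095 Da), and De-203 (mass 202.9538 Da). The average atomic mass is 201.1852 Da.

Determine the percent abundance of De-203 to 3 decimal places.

51.895%

Let x and y be the fractions of De-201 and De-203. Then x + y = 1 − 0.40215 = 0.59785 and 201.0095x + 202.9538y = 201.1852 − 0.40215×198.9374 = 121.18252459.
Substituting: 201.0095x + 202.9538(0.59785 − x) = 121.18252459
(201.0095 − 202.9538)x = -0.15340474  ⇒  x = 0.07890, y = 0.51895
De-201: 7.890%, De-203: 51.895%.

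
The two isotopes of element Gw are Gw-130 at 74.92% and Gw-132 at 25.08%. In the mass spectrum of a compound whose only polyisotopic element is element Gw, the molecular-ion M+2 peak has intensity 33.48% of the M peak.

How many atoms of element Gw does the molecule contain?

With n Gw atoms, P(M+2)/P(M) = C(n,1)·p^(n−1)q / p^n = n·q/p = n · 0.2508/0.7492.
n = 0.3348 × 0.7492/0.2508 = 1.00 ≈ 1

1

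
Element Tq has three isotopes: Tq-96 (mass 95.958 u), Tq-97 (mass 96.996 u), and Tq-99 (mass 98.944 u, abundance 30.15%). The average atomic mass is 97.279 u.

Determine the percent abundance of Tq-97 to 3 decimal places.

Let x and y be the fractions of Tq-96 and Tq-97. Then x + y = 1 − 0.3015 = 0.6985 and 95.958x + 96.996y = 97.279 − 0.3015×98.944 = 67.447384.
Substituting: 95.958x + 96.996(0.6985 − x) = 67.447384
(95.958 − 96.996)x = -0.304322  ⇒  x = 0.29318, y = 0.40532
Tq-96: 29.318%, Tq-97: 40.532%.

40.532%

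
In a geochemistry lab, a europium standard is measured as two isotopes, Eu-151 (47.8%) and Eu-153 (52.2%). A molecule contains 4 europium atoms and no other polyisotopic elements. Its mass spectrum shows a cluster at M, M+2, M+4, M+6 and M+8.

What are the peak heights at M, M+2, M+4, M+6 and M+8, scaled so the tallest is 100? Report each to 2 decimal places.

The 4 Eu atoms are independent, so intensities follow the terms of (0.478 + 0.522)^4.
P(M) = 0.478^4 = 0.052205
P(M+2) = 4 × 0.478^3 × 0.522^1 = 0.228042
P(M+4) = 6 × 0.478^2 × 0.522^2 = 0.373549
P(M+6) = 4 × 0.478^1 × 0.522^3 = 0.271956
P(M+8) = 0.522^4 = 0.074248
The M+4 peak is largest (0.373549); scaling to 100 gives 13.98 : 61.05 : 100.00 : 72.80 : 19.88.

13.98 : 61.05 : 100.00 : 72.80 : 19.88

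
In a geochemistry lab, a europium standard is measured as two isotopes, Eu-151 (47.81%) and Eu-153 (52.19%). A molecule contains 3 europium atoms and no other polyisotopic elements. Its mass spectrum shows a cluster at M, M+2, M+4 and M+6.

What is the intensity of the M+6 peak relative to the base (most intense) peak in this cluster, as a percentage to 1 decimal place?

36.4%

Binomial terms of (0.4781 + 0.5219)^3: M 0.1093, M+2 0.3579, M+4 0.3907, M+6 0.1422 → M+4 is the base peak.
P(M+4) = C(3,2) × 0.4781^1 × 0.5219^2 = 3 × 0.4781 × 0.27237961 = 0.390674 (base)
P(M+6) = C(3,3) × 0.4781^0 × 0.5219^3 = 1 × 1.0000 × 0.14215492 = 0.142155
Relative intensity = 0.142155 / 0.390674 × 100 = 36.4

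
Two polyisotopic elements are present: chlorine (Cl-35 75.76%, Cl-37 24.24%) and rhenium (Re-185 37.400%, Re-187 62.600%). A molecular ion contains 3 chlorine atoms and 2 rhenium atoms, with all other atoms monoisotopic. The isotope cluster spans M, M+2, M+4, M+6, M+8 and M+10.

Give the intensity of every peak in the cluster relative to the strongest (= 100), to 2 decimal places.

15.82 : 68.13 : 100.00 : 59.32 : 15.34 : 1.45

Chlorine pattern (n=3): 0.4348304 : 0.41738208 : 0.13354464 : 0.01424288
Rhenium pattern (n=2): 0.139876 : 0.468248 : 0.391876
Convolve the two distributions (both contribute in 2-u steps):
  M: 0.4348304×0.139876 = 0.060822
  M+2: 0.4348304×0.468248 + 0.41738208×0.139876 = 0.261990
  M+4: 0.4348304×0.391876 + 0.41738208×0.468248 + 0.13354464×0.139876 = 0.384518
  M+6: 0.41738208×0.391876 + 0.13354464×0.468248 + 0.01424288×0.139876 = 0.228086
  M+8: 0.13354464×0.391876 + 0.01424288×0.468248 = 0.059002
  M+10: 0.01424288×0.391876 = 0.005581
Scale to base peak (0.384518) = 100: 15.82 : 68.13 : 100.00 : 59.32 : 15.34 : 1.45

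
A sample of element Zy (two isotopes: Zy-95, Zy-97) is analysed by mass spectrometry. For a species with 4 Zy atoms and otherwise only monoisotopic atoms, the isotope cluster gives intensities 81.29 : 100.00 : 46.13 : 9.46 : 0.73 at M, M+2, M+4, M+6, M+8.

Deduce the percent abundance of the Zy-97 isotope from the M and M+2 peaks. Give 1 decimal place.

23.5%

Let p = fractional abundance of Zy-95. I(M+2)/I(M) = [C(4,1)·p^3·(1−p)] / p^4 = 4·(1−p)/p = 100.00/81.29 = 1.2302
(1−p)/p = 1.2302/4 = 0.3075  ⇒  p = 1/(1 + 0.3075) = 0.7648
Zy-95: 76.5%, Zy-97: 23.5%.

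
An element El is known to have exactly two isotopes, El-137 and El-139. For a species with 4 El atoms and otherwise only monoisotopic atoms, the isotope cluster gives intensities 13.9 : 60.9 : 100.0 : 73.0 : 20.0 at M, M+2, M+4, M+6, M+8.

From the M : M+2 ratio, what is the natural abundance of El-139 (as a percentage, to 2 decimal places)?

52.27%

Write p for the El-137 fraction. I(M+2)/I(M) = [C(4,1)·p^3·(1−p)] / p^4 = 4·(1−p)/p = 60.9/13.9 = 4.3813
(1−p)/p = 4.3813/4 = 1.0953  ⇒  p = 1/(1 + 1.0953) = 0.4773
El-137: 47.73%, El-139: 52.27%.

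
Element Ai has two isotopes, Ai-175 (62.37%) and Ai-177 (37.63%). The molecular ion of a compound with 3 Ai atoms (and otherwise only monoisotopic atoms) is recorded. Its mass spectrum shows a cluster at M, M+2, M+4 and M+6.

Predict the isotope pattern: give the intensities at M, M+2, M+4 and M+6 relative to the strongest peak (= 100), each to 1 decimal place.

Each Ai atom is independently Ai-175 (p = 0.6237) or Ai-177 (q = 0.3763); the cluster is the binomial expansion (p + q)^3.
P(M) = 0.6237^3 = 0.242620
P(M+2) = 3 × 0.6237^2 × 0.3763^1 = 0.439144
P(M+4) = 3 × 0.6237^1 × 0.3763^2 = 0.264951
P(M+6) = 0.3763^3 = 0.053285
The M+2 peak is largest (0.439144); scaling to 100 gives 55.2 : 100.0 : 60.3 : 12.1.

55.2 : 100.0 : 60.3 : 12.1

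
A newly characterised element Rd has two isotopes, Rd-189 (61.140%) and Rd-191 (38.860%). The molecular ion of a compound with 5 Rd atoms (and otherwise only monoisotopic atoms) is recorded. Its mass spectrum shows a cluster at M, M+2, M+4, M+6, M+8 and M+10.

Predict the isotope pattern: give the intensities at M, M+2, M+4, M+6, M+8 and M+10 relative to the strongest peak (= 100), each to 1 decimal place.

24.8 : 78.7 : 100.0 : 63.6 : 20.2 : 2.6

Expanding (0.61140 + 0.38860)^5:
P(M) = 0.61140^5 = 0.085433
P(M+2) = 5 × 0.61140^4 × 0.38860^1 = 0.271503
P(M+4) = 10 × 0.61140^3 × 0.38860^2 = 0.345129
P(M+6) = 10 × 0.61140^2 × 0.38860^3 = 0.219361
P(M+8) = 5 × 0.61140^1 × 0.38860^4 = 0.069712
P(M+10) = 0.38860^5 = 0.008862
The M+4 peak is largest (0.345129); scaling to 100 gives 24.8 : 78.7 : 100.0 : 63.6 : 20.2 : 2.6.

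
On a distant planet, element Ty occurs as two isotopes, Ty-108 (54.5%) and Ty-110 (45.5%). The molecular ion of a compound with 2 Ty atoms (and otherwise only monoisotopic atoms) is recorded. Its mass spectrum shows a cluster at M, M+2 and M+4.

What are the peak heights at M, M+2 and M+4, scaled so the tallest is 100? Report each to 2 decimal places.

59.89 : 100.00 : 41.74

The 2 Ty atoms are independent, so intensities follow the terms of (0.545 + 0.455)^2.
P(M) = 0.545^2 = 0.297025
P(M+2) = 2 × 0.545^1 × 0.455^1 = 0.495950
P(M+4) = 0.455^2 = 0.207025
The M+2 peak is largest (0.495950); scaling to 100 gives 59.89 : 100.00 : 41.74.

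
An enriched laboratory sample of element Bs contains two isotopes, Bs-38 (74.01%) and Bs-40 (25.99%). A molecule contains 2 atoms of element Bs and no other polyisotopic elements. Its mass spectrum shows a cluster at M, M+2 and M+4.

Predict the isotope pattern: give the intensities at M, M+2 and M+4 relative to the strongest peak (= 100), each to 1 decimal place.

100.0 : 70.2 : 12.3

Expanding (0.7401 + 0.2599)^2:
P(M) = 0.7401^2 = 0.547748
P(M+2) = 2 × 0.7401^1 × 0.2599^1 = 0.384704
P(M+4) = 0.2599^2 = 0.067548
The M peak is largest (0.547748); scaling to 100 gives 100.0 : 70.2 : 12.3.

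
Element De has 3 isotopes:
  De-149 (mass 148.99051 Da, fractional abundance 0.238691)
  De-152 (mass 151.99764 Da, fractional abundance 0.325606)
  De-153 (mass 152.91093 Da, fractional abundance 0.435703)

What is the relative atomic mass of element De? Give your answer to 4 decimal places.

151.6778 Da

Ar = Σ fᵢ·mᵢ = 0.238691 × 148.99051 + 0.325606 × 151.99764 + 0.435703 × 152.91093
= 35.562694 + 49.491344 + 66.623751 = 151.677789 Da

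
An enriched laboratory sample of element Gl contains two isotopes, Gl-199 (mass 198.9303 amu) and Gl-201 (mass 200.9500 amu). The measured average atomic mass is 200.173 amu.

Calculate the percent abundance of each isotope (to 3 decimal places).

Gl-199: 38.471%, Gl-201: 61.529%

Writing the weighted mean with unknown fraction x of Gl-199:
198.9303·x + 200.9500·(1 − x) = 200.173
(198.9303 − 200.9500)·x = 200.173 − 200.9500
x = -0.7770 / -2.0197 = 0.38471 → 38.471% Gl-199, 61.529% Gl-201.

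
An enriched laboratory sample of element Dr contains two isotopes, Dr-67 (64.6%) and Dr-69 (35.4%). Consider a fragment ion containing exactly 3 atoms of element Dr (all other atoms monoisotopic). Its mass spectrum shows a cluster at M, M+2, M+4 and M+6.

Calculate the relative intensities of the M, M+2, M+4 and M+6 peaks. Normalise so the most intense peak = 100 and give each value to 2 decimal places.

60.83 : 100.00 : 54.80 : 10.01

Expanding (0.646 + 0.354)^3:
P(M) = 0.646^3 = 0.269586
P(M+2) = 3 × 0.646^2 × 0.354^1 = 0.443190
P(M+4) = 3 × 0.646^1 × 0.354^2 = 0.242862
P(M+6) = 0.354^3 = 0.044362
The M+2 peak is largest (0.443190); scaling to 100 gives 60.83 : 100.00 : 54.80 : 10.01.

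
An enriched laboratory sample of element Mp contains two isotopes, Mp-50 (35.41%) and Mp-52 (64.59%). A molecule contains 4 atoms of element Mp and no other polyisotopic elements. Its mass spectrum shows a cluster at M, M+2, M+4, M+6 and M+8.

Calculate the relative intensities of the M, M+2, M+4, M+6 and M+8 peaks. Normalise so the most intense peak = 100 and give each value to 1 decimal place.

The 4 Mp atoms are independent, so intensities follow the terms of (0.3541 + 0.6459)^4.
P(M) = 0.3541^4 = 0.015722
P(M+2) = 4 × 0.3541^3 × 0.6459^1 = 0.114710
P(M+4) = 6 × 0.3541^2 × 0.6459^2 = 0.313858
P(M+6) = 4 × 0.3541^1 × 0.6459^3 = 0.381665
P(M+8) = 0.6459^4 = 0.174045
The M+6 peak is largest (0.381665); scaling to 100 gives 4.1 : 30.1 : 82.2 : 100.0 : 45.6.

4.1 : 30.1 : 82.2 : 100.0 : 45.6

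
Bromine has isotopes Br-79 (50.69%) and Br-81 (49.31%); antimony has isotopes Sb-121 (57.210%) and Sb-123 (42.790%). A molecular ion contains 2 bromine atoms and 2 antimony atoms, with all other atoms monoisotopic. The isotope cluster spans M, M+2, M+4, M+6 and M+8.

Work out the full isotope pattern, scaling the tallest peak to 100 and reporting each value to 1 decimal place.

22.6 : 77.9 : 100.0 : 56.7 : 12.0

Bromine pattern (n=2): 0.25694761 : 0.49990478 : 0.24314761
Antimony pattern (n=2): 0.32729841 : 0.48960318 : 0.18309841
Convolve the two distributions (both contribute in 2-u steps):
  M: 0.25694761×0.32729841 = 0.084099
  M+2: 0.25694761×0.48960318 + 0.49990478×0.32729841 = 0.289420
  M+4: 0.25694761×0.18309841 + 0.49990478×0.48960318 + 0.24314761×0.32729841 = 0.371383
  M+6: 0.49990478×0.18309841 + 0.24314761×0.48960318 = 0.210578
  M+8: 0.24314761×0.18309841 = 0.044520
Scale to base peak (0.371383) = 100: 22.6 : 77.9 : 100.0 : 56.7 : 12.0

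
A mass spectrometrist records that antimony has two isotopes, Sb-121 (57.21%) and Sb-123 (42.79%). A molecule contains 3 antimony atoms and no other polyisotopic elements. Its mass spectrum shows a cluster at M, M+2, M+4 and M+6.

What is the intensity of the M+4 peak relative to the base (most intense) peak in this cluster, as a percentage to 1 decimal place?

74.8%

Term probabilities: M 0.1872, M+2 0.4202, M+4 0.3143, M+6 0.0783. Base peak = M+2.
P(M+2) = C(3,1) × 0.5721^2 × 0.4279^1 = 3 × 0.32729841 × 0.4279 = 0.420153 (base)
P(M+4) = C(3,2) × 0.5721^1 × 0.4279^2 = 3 × 0.5721 × 0.18309841 = 0.314252
Relative intensity = 0.314252 / 0.420153 × 100 = 74.8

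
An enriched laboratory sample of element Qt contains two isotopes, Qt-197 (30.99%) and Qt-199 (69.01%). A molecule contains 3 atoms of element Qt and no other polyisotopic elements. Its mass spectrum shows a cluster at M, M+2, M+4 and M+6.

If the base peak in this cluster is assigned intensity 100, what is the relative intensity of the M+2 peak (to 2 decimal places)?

44.91

Binomial terms of (0.3099 + 0.6901)^3: M 0.0298, M+2 0.1988, M+4 0.4428, M+6 0.3287 → M+4 is the base peak.
P(M+4) = C(3,2) × 0.3099^1 × 0.6901^2 = 3 × 0.3099 × 0.47623801 = 0.442758 (base)
P(M+2) = C(3,1) × 0.3099^2 × 0.6901^1 = 3 × 0.09603801 × 0.6901 = 0.198827
Relative intensity = 0.198827 / 0.442758 × 100 = 44.91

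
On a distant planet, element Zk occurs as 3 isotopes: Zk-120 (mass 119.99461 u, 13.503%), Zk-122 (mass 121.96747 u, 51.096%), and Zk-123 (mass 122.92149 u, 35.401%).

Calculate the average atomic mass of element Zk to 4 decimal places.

Ar = Σ fᵢ·mᵢ = 0.13503 × 119.99461 + 0.51096 × 121.96747 + 0.35401 × 122.92149
= 16.202872 + 62.320498 + 43.515437 = 122.038807 u

122.0388 u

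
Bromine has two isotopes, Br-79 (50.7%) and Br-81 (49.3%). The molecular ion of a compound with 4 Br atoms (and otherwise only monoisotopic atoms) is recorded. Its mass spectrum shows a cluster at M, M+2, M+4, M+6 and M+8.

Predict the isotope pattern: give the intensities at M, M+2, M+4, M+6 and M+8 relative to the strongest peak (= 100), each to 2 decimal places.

Expanding (0.507 + 0.493)^4:
P(M) = 0.507^4 = 0.066074
P(M+2) = 4 × 0.507^3 × 0.493^1 = 0.256999
P(M+4) = 6 × 0.507^2 × 0.493^2 = 0.374853
P(M+6) = 4 × 0.507^1 × 0.493^3 = 0.243001
P(M+8) = 0.493^4 = 0.059073
The M+4 peak is largest (0.374853); scaling to 100 gives 17.63 : 68.56 : 100.00 : 64.83 : 15.76.

17.63 : 68.56 : 100.00 : 64.83 : 15.76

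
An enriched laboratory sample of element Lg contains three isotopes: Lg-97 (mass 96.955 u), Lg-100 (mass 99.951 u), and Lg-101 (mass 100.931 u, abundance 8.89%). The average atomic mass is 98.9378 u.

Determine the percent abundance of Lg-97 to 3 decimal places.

36.726%

The remaining 91.11% is split between Lg-97 (fraction x) and Lg-100 (fraction 0.9111 − x).
Substituting: 96.955x + 99.951(0.9111 − x) = 89.9650341
(96.955 − 99.951)x = -1.100322  ⇒  x = 0.36726, y = 0.54384
Lg-97: 36.726%, Lg-100: 54.384%.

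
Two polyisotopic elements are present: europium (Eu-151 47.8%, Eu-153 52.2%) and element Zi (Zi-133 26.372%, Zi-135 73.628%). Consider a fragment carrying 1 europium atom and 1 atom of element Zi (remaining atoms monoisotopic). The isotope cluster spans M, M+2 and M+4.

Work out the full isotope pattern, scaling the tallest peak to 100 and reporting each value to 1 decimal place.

25.7 : 100.0 : 78.5

Europium pattern (n=1): 0.4780 : 0.5220
Element Zi pattern (n=1): 0.26372 : 0.73628
Convolve the two distributions (both contribute in 2-u steps):
  M: 0.4780×0.26372 = 0.126058
  M+2: 0.4780×0.73628 + 0.5220×0.26372 = 0.489604
  M+4: 0.5220×0.73628 = 0.384338
Scale to base peak (0.489604) = 100: 25.7 : 100.0 : 78.5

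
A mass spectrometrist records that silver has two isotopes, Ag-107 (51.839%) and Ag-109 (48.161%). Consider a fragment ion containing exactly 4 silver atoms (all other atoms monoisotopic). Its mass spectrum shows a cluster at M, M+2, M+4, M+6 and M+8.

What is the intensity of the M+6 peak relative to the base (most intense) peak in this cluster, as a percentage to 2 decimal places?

Term probabilities: M 0.0722, M+2 0.2684, M+4 0.3740, M+6 0.2316, M+8 0.0538. Base peak = M+4.
P(M+4) = C(4,2) × 0.51839^2 × 0.48161^2 = 6 × 0.26872819 × 0.23194819 = 0.373986 (base)
P(M+6) = C(4,3) × 0.51839^1 × 0.48161^3 = 4 × 0.51839 × 0.11170857 = 0.231634
Relative intensity = 0.231634 / 0.373986 × 100 = 61.94

61.94%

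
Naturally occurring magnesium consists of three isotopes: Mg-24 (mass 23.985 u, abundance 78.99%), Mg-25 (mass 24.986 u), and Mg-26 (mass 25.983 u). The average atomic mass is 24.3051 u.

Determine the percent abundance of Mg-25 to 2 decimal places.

Let x and y be the fractions of Mg-25 and Mg-26. Then x + y = 1 − 0.7899 = 0.2101 and 24.986x + 25.983y = 24.3051 − 0.7899×23.985 = 5.3593485.
Substituting: 24.986x + 25.983(0.2101 − x) = 5.3593485
(24.986 − 25.983)x = -0.0996798  ⇒  x = 0.09998, y = 0.11012
Mg-25: 10.00%, Mg-26: 11.01%.

10.00%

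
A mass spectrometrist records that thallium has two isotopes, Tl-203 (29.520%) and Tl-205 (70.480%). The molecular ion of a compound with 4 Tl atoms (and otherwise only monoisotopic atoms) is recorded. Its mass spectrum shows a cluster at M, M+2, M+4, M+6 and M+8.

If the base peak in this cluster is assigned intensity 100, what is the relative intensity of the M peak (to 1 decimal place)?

1.8

Binomial terms of (0.29520 + 0.70480)^4: M 0.0076, M+2 0.0725, M+4 0.2597, M+6 0.4134, M+8 0.2468 → M+6 is the base peak.
P(M+6) = C(4,3) × 0.29520^1 × 0.70480^3 = 4 × 0.2952 × 0.35010449 = 0.413403 (base)
P(M) = C(4,0) × 0.29520^4 × 0.70480^0 = 1 × 0.00759391 × 1.0000 = 0.007594
Relative intensity = 0.007594 / 0.413403 × 100 = 1.8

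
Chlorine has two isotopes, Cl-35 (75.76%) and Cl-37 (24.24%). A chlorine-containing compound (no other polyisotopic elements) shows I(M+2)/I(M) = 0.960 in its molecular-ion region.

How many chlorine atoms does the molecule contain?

3

The M+2/M ratio from n Cl atoms is n · q/p = n · 0.2424/0.7576.
n = 0.960 × 0.7576/0.2424 = 3.00 ≈ 3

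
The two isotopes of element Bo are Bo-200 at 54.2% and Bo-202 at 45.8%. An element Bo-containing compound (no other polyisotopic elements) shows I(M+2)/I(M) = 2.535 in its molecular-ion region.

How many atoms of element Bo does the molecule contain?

The M+2/M ratio from n Bo atoms is n · q/p = n · 0.458/0.542.
n = 2.535 × 0.542/0.458 = 3.00 ≈ 3

3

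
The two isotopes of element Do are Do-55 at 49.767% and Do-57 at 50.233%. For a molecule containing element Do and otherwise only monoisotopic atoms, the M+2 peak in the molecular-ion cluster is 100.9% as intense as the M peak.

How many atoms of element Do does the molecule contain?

1

The M+2/M ratio from n Do atoms is n · q/p = n · 0.50233/0.49767.
n = 1.009 × 0.49767/0.50233 = 1.00 ≈ 1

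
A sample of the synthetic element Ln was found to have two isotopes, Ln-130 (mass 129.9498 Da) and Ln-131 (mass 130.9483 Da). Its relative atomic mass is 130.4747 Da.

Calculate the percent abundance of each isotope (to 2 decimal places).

Ln-130: 47.43%, Ln-131: 52.57%

Let x be the fractional abundance of Ln-130; then Ln-131 has abundance 1 − x.
129.9498·x + 130.9483·(1 − x) = 130.4747
(129.9498 − 130.9483)·x = 130.4747 − 130.9483
x = -0.4736 / -0.9985 = 0.47431 → 47.43% Ln-130, 52.57% Ln-131.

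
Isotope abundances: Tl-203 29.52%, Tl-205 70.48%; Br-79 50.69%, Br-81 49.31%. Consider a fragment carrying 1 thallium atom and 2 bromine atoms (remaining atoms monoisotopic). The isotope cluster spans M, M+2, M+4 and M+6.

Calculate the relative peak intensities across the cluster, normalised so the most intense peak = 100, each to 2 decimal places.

Thallium pattern (n=1): 0.2952 : 0.7048
Bromine pattern (n=2): 0.25694761 : 0.49990478 : 0.24314761
Convolve the two distributions (both contribute in 2-u steps):
  M: 0.2952×0.25694761 = 0.075851
  M+2: 0.2952×0.49990478 + 0.7048×0.25694761 = 0.328669
  M+4: 0.2952×0.24314761 + 0.7048×0.49990478 = 0.424110
  M+6: 0.7048×0.24314761 = 0.171370
Scale to base peak (0.424110) = 100: 17.88 : 77.50 : 100.00 : 40.41

17.88 : 77.50 : 100.00 : 40.41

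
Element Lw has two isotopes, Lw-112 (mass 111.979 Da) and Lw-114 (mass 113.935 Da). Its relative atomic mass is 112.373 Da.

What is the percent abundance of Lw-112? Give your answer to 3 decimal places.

79.857%

Let x be the fractional abundance of Lw-112; then Lw-114 has abundance 1 − x.
111.979·x + 113.935·(1 − x) = 112.373
(111.979 − 113.935)·x = 112.373 − 113.935
x = -1.562 / -1.956 = 0.79857 → 79.857% Lw-112, 20.143% Lw-114.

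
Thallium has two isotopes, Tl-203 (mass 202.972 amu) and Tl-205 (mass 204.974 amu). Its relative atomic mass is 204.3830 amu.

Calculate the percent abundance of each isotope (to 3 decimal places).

Let x be the fractional abundance of Tl-203; then Tl-205 has abundance 1 − x.
202.972·x + 204.974·(1 − x) = 204.3830
(202.972 − 204.974)·x = 204.3830 − 204.974
x = -0.5910 / -2.002 = 0.29520 → 29.520% Tl-203, 70.480% Tl-205.

Tl-203: 29.520%, Tl-205: 70.480%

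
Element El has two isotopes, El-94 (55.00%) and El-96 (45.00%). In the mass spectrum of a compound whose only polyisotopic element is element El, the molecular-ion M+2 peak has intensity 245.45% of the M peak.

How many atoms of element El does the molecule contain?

3

The M+2/M ratio from n El atoms is n · q/p = n · 0.4500/0.5500.
n = 2.4545 × 0.5500/0.4500 = 3.00 ≈ 3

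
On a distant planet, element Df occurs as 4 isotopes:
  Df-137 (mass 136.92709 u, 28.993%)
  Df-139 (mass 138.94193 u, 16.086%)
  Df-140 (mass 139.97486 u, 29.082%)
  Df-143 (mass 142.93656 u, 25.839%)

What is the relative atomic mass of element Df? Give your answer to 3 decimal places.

Average mass = Σ (abundance × isotope mass) = 0.28993 × 136.92709 + 0.16086 × 138.94193 + 0.29082 × 139.97486 + 0.25839 × 142.93656
= 39.699271 + 22.350199 + 40.707489 + 36.933378 = 139.690337 u

139.690 u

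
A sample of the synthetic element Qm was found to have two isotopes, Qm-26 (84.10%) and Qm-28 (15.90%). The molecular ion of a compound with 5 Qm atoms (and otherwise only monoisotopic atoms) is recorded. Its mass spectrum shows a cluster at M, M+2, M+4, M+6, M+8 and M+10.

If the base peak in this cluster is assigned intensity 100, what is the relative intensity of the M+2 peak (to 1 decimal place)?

94.5

Term probabilities: M 0.4207, M+2 0.3977, M+4 0.1504, M+6 0.0284, M+8 0.0027, M+10 0.0001. Base peak = M.
P(M) = C(5,0) × 0.8410^5 × 0.1590^0 = 1 × 0.42070723 × 1.0000 = 0.420707 (base)
P(M+2) = C(5,1) × 0.8410^4 × 0.1590^1 = 5 × 0.50024641 × 0.1590 = 0.397696
Relative intensity = 0.397696 / 0.420707 × 100 = 94.5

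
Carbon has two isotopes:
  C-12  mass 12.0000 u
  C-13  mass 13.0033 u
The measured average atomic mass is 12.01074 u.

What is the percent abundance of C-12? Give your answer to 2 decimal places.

98.93%

Writing the weighted mean with unknown fraction x of C-12:
12.0000·x + 13.0033·(1 − x) = 12.01074
(12.0000 − 13.0033)·x = 12.01074 − 13.0033
x = -0.99256 / -1.0033 = 0.98930 → 98.93% C-12, 1.07% C-13.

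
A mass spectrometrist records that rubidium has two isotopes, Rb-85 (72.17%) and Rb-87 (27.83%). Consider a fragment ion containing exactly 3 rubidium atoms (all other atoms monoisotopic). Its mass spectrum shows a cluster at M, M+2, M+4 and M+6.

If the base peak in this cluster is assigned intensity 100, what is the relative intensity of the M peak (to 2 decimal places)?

86.44

Binomial terms of (0.7217 + 0.2783)^3: M 0.3759, M+2 0.4349, M+4 0.1677, M+6 0.0216 → M+2 is the base peak.
P(M+2) = C(3,1) × 0.7217^2 × 0.2783^1 = 3 × 0.52085089 × 0.2783 = 0.434858 (base)
P(M) = C(3,0) × 0.7217^3 × 0.2783^0 = 1 × 0.37589809 × 1.0000 = 0.375898
Relative intensity = 0.375898 / 0.434858 × 100 = 86.44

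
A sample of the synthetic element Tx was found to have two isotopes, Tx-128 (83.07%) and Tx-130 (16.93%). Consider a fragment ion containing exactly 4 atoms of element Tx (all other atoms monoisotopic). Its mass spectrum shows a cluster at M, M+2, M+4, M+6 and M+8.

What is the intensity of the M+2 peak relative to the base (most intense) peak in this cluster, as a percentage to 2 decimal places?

81.52%

Term probabilities: M 0.4762, M+2 0.3882, M+4 0.1187, M+6 0.0161, M+8 0.0008. Base peak = M.
P(M) = C(4,0) × 0.8307^4 × 0.1693^0 = 1 × 0.47618624 × 1.0000 = 0.476186 (base)
P(M+2) = C(4,1) × 0.8307^3 × 0.1693^1 = 4 × 0.57323491 × 0.1693 = 0.388195
Relative intensity = 0.388195 / 0.476186 × 100 = 81.52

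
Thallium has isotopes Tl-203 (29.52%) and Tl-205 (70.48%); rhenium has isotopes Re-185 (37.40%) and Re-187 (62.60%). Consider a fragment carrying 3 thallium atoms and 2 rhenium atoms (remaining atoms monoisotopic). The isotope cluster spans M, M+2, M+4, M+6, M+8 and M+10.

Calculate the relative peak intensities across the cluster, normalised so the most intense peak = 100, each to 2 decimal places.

Thallium pattern (n=3): 0.02572463 : 0.18425524 : 0.43991564 : 0.35010449
Rhenium pattern (n=2): 0.139876 : 0.468248 : 0.391876
Convolve the two distributions (both contribute in 2-u steps):
  M: 0.02572463×0.139876 = 0.003598
  M+2: 0.02572463×0.468248 + 0.18425524×0.139876 = 0.037818
  M+4: 0.02572463×0.391876 + 0.18425524×0.468248 + 0.43991564×0.139876 = 0.157892
  M+6: 0.18425524×0.391876 + 0.43991564×0.468248 + 0.35010449×0.139876 = 0.327166
  M+8: 0.43991564×0.391876 + 0.35010449×0.468248 = 0.336328
  M+10: 0.35010449×0.391876 = 0.137198
Scale to base peak (0.336328) = 100: 1.07 : 11.24 : 46.95 : 97.28 : 100.00 : 40.79

1.07 : 11.24 : 46.95 : 97.28 : 100.00 : 40.79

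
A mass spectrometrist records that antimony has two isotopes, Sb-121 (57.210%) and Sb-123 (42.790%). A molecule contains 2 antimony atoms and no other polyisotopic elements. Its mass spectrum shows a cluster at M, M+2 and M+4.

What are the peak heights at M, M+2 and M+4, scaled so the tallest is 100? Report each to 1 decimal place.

66.8 : 100.0 : 37.4

The 2 Sb atoms are independent, so intensities follow the terms of (0.57210 + 0.42790)^2.
P(M) = 0.57210^2 = 0.327298
P(M+2) = 2 × 0.57210^1 × 0.42790^1 = 0.489603
P(M+4) = 0.42790^2 = 0.183098
The M+2 peak is largest (0.489603); scaling to 100 gives 66.8 : 100.0 : 37.4.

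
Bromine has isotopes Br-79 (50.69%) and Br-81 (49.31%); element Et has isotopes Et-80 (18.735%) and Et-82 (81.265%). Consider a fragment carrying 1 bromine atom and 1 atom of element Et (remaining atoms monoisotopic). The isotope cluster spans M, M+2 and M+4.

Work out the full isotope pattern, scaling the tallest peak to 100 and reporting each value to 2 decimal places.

Bromine pattern (n=1): 0.5069 : 0.4931
Element Et pattern (n=1): 0.18735 : 0.81265
Convolve the two distributions (both contribute in 2-u steps):
  M: 0.5069×0.18735 = 0.094968
  M+2: 0.5069×0.81265 + 0.4931×0.18735 = 0.504315
  M+4: 0.4931×0.81265 = 0.400718
Scale to base peak (0.504315) = 100: 18.83 : 100.00 : 79.46

18.83 : 100.00 : 79.46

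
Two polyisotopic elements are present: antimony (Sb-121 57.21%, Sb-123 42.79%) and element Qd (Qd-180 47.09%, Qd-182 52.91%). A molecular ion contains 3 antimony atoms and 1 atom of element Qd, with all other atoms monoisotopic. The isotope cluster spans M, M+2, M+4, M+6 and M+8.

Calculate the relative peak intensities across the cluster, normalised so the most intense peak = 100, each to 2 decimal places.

Antimony pattern (n=3): 0.18724742 : 0.42015297 : 0.3142518 : 0.07834781
Element Qd pattern (n=1): 0.4709 : 0.5291
Convolve the two distributions (both contribute in 2-u steps):
  M: 0.18724742×0.4709 = 0.088175
  M+2: 0.18724742×0.5291 + 0.42015297×0.4709 = 0.296923
  M+4: 0.42015297×0.5291 + 0.3142518×0.4709 = 0.370284
  M+6: 0.3142518×0.5291 + 0.07834781×0.4709 = 0.203165
  M+8: 0.07834781×0.5291 = 0.041454
Scale to base peak (0.370284) = 100: 23.81 : 80.19 : 100.00 : 54.87 : 11.20

23.81 : 80.19 : 100.00 : 54.87 : 11.20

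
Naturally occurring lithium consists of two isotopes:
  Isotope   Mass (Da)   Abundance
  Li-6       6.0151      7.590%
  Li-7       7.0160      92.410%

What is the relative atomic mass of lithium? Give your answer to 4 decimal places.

6.9400 Da

Weight each isotope mass by its fractional abundance: 0.07590 × 6.0151 + 0.92410 × 7.0160
= 0.45655 + 6.48349 = 6.94004 Da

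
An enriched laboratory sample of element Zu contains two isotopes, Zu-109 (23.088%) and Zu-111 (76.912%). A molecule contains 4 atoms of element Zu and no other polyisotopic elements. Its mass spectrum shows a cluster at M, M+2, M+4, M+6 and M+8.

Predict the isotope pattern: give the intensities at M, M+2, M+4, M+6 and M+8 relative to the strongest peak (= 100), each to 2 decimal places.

Each Zu atom is independently Zu-109 (p = 0.23088) or Zu-111 (q = 0.76912); the cluster is the binomial expansion (p + q)^4.
P(M) = 0.23088^4 = 0.002841
P(M+2) = 4 × 0.23088^3 × 0.76912^1 = 0.037863
P(M+4) = 6 × 0.23088^2 × 0.76912^2 = 0.189196
P(M+6) = 4 × 0.23088^1 × 0.76912^3 = 0.420173
P(M+8) = 0.76912^4 = 0.349926
The M+6 peak is largest (0.420173); scaling to 100 gives 0.68 : 9.01 : 45.03 : 100.00 : 83.28.

0.68 : 9.01 : 45.03 : 100.00 : 83.28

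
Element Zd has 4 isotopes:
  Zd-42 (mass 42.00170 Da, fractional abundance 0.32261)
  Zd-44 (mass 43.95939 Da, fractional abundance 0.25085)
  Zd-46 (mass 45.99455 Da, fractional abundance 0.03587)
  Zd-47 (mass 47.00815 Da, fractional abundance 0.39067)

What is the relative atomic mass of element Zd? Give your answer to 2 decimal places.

The abundance-weighted mean is 0.32261 × 42.00170 + 0.25085 × 43.95939 + 0.03587 × 45.99455 + 0.39067 × 47.00815
= 13.550168 + 11.027213 + 1.649825 + 18.364674 = 44.591880 Da

44.59 Da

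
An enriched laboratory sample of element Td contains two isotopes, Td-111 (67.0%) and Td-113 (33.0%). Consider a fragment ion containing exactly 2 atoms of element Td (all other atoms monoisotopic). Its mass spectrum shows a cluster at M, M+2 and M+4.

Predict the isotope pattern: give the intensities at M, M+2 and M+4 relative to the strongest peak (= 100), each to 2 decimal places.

100.00 : 98.51 : 24.26

The 2 Td atoms are independent, so intensities follow the terms of (0.670 + 0.330)^2.
P(M) = 0.670^2 = 0.448900
P(M+2) = 2 × 0.670^1 × 0.330^1 = 0.442200
P(M+4) = 0.330^2 = 0.108900
The M peak is largest (0.448900); scaling to 100 gives 100.00 : 98.51 : 24.26.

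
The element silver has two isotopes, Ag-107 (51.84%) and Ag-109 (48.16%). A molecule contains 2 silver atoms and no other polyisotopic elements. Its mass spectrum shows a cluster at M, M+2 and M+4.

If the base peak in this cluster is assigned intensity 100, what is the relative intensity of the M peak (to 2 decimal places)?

Term probabilities: M 0.2687, M+2 0.4993, M+4 0.2319. Base peak = M+2.
P(M+2) = C(2,1) × 0.5184^1 × 0.4816^1 = 2 × 0.5184 × 0.4816 = 0.499323 (base)
P(M) = C(2,0) × 0.5184^2 × 0.4816^0 = 1 × 0.26873856 × 1.0000 = 0.268739
Relative intensity = 0.268739 / 0.499323 × 100 = 53.82

53.82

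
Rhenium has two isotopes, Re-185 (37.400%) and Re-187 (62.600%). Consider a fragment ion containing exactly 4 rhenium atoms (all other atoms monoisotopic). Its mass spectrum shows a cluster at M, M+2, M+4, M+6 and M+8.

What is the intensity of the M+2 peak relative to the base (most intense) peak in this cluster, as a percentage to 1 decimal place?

Binomial terms of (0.37400 + 0.62600)^4: M 0.0196, M+2 0.1310, M+4 0.3289, M+6 0.3670, M+8 0.1536 → M+6 is the base peak.
P(M+6) = C(4,3) × 0.37400^1 × 0.62600^3 = 4 × 0.3740 × 0.24531438 = 0.366990 (base)
P(M+2) = C(4,1) × 0.37400^3 × 0.62600^1 = 4 × 0.05231362 × 0.6260 = 0.130993
Relative intensity = 0.130993 / 0.366990 × 100 = 35.7

35.7%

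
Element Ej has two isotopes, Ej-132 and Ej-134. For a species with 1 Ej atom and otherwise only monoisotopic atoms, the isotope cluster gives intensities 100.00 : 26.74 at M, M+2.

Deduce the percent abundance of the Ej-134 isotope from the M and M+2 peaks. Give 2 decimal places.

21.10%

If p is the fraction of Ej that is Ej-132, then I(M+2)/I(M) = [C(1,1)·p^0·(1−p)] / p^1 = 1·(1−p)/p = 26.74/100.00 = 0.2674
(1−p)/p = 0.2674/1 = 0.2674  ⇒  p = 1/(1 + 0.2674) = 0.7890
Ej-132: 78.90%, Ej-134: 21.10%.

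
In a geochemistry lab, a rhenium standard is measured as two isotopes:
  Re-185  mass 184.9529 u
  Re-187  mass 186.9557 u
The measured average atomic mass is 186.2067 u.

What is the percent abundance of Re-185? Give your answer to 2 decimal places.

Let x be the fractional abundance of Re-185; then Re-187 has abundance 1 − x.
184.9529·x + 186.9557·(1 − x) = 186.2067
(184.9529 − 186.9557)·x = 186.2067 − 186.9557
x = -0.7490 / -2.0028 = 0.37398 → 37.40% Re-185, 62.60% Re-187.

37.40%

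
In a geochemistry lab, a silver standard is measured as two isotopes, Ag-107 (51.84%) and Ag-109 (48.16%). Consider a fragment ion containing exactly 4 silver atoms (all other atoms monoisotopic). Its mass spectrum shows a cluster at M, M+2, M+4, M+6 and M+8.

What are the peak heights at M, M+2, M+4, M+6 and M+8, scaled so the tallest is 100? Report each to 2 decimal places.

The 4 Ag atoms are independent, so intensities follow the terms of (0.5184 + 0.4816)^4.
P(M) = 0.5184^4 = 0.072220
P(M+2) = 4 × 0.5184^3 × 0.4816^1 = 0.268375
P(M+4) = 6 × 0.5184^2 × 0.4816^2 = 0.373985
P(M+6) = 4 × 0.5184^1 × 0.4816^3 = 0.231624
P(M+8) = 0.4816^4 = 0.053795
The M+4 peak is largest (0.373985); scaling to 100 gives 19.31 : 71.76 : 100.00 : 61.93 : 14.38.

19.31 : 71.76 : 100.00 : 61.93 : 14.38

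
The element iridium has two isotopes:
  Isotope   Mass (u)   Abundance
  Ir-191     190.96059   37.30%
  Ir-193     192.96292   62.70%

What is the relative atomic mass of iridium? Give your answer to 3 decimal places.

Average mass = Σ (abundance × isotope mass) = 0.3730 × 190.96059 + 0.6270 × 192.96292
= 71.228300 + 120.987751 = 192.216051 u

192.216 u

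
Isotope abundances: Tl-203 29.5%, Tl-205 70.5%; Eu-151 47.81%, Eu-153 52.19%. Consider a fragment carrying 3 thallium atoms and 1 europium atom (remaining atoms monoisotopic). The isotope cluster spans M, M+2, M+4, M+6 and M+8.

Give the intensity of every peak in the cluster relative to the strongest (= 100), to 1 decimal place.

3.1 : 25.5 : 77.2 : 100.0 : 46.1

Thallium pattern (n=3): 0.02567237 : 0.18405787 : 0.43986713 : 0.35040263
Europium pattern (n=1): 0.4781 : 0.5219
Convolve the two distributions (both contribute in 2-u steps):
  M: 0.02567237×0.4781 = 0.012274
  M+2: 0.02567237×0.5219 + 0.18405787×0.4781 = 0.101396
  M+4: 0.18405787×0.5219 + 0.43986713×0.4781 = 0.306360
  M+6: 0.43986713×0.5219 + 0.35040263×0.4781 = 0.397094
  M+8: 0.35040263×0.5219 = 0.182875
Scale to base peak (0.397094) = 100: 3.1 : 25.5 : 77.2 : 100.0 : 46.1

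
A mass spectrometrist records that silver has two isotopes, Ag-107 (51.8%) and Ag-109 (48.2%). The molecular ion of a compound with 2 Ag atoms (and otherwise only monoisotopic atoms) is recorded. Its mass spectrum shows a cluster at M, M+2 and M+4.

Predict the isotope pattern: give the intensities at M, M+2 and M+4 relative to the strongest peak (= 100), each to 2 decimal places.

53.73 : 100.00 : 46.53

The 2 Ag atoms are independent, so intensities follow the terms of (0.518 + 0.482)^2.
P(M) = 0.518^2 = 0.268324
P(M+2) = 2 × 0.518^1 × 0.482^1 = 0.499352
P(M+4) = 0.482^2 = 0.232324
The M+2 peak is largest (0.499352); scaling to 100 gives 53.73 : 100.00 : 46.53.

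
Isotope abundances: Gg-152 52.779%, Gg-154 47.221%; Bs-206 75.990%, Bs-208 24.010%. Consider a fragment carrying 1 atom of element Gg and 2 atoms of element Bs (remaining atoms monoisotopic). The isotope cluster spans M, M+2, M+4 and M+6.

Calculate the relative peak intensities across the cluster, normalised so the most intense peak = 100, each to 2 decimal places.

Element Gg pattern (n=1): 0.52779 : 0.47221
Element Bs pattern (n=2): 0.57744801 : 0.36490398 : 0.05764801
Convolve the two distributions (both contribute in 2-u steps):
  M: 0.52779×0.57744801 = 0.304771
  M+2: 0.52779×0.36490398 + 0.47221×0.57744801 = 0.465269
  M+4: 0.52779×0.05764801 + 0.47221×0.36490398 = 0.202737
  M+6: 0.47221×0.05764801 = 0.027222
Scale to base peak (0.465269) = 100: 65.50 : 100.00 : 43.57 : 5.85

65.50 : 100.00 : 43.57 : 5.85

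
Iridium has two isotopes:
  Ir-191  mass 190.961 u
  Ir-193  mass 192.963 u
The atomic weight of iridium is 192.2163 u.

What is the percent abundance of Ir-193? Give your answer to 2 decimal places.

62.70%

Writing the weighted mean with unknown fraction x of Ir-191:
190.961·x + 192.963·(1 − x) = 192.2163
(190.961 − 192.963)·x = 192.2163 − 192.963
x = -0.7467 / -2.002 = 0.37298 → 37.30% Ir-191, 62.70% Ir-193.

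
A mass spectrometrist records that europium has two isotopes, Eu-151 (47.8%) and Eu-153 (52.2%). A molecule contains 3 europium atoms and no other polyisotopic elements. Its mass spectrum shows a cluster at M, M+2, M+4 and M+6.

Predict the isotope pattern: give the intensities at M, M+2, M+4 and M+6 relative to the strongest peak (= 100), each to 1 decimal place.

28.0 : 91.6 : 100.0 : 36.4

The 3 Eu atoms are independent, so intensities follow the terms of (0.478 + 0.522)^3.
P(M) = 0.478^3 = 0.109215
P(M+2) = 3 × 0.478^2 × 0.522^1 = 0.357806
P(M+4) = 3 × 0.478^1 × 0.522^2 = 0.390742
P(M+6) = 0.522^3 = 0.142237
The M+4 peak is largest (0.390742); scaling to 100 gives 28.0 : 91.6 : 100.0 : 36.4.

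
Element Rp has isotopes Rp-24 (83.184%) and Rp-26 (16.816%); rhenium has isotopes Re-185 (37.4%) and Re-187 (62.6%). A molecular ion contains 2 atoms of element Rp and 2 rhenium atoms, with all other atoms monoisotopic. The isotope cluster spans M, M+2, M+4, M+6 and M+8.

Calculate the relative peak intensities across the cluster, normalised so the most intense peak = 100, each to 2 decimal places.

23.83 : 89.42 : 100.00 : 30.26 : 2.73

Element Rp pattern (n=2): 0.69195779 : 0.27976443 : 0.02827779
Rhenium pattern (n=2): 0.139876 : 0.468248 : 0.391876
Convolve the two distributions (both contribute in 2-u steps):
  M: 0.69195779×0.139876 = 0.096788
  M+2: 0.69195779×0.468248 + 0.27976443×0.139876 = 0.363140
  M+4: 0.69195779×0.391876 + 0.27976443×0.468248 + 0.02827779×0.139876 = 0.406116
  M+6: 0.27976443×0.391876 + 0.02827779×0.468248 = 0.122874
  M+8: 0.02827779×0.391876 = 0.011081
Scale to base peak (0.406116) = 100: 23.83 : 89.42 : 100.00 : 30.26 : 2.73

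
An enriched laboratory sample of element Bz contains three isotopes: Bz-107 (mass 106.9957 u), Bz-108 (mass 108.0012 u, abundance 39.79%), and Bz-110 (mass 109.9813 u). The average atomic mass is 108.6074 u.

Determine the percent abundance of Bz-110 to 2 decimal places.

Let x and y be the fractions of Bz-107 and Bz-110. Then x + y = 1 − 0.3979 = 0.6021 and 106.9957x + 109.9813y = 108.6074 − 0.3979×108.0012 = 65.63372252.
Substituting: 106.9957x + 109.9813(0.6021 − x) = 65.63372252
(106.9957 − 109.9813)x = -0.58601821  ⇒  x = 0.19628, y = 0.40582
Bz-107: 19.63%, Bz-110: 40.58%.

40.58%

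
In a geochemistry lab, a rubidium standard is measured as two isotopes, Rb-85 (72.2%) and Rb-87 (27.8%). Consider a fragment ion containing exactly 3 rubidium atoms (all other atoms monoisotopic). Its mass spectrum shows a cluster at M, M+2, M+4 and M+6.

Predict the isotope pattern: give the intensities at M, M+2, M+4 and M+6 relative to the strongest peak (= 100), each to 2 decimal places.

86.57 : 100.00 : 38.50 : 4.94

Expanding (0.722 + 0.278)^3:
P(M) = 0.722^3 = 0.376367
P(M+2) = 3 × 0.722^2 × 0.278^1 = 0.434751
P(M+4) = 3 × 0.722^1 × 0.278^2 = 0.167397
P(M+6) = 0.278^3 = 0.021485
The M+2 peak is largest (0.434751); scaling to 100 gives 86.57 : 100.00 : 38.50 : 4.94.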